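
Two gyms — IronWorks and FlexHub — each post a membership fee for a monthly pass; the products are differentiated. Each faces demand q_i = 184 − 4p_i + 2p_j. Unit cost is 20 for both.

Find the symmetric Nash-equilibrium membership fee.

44

IronWorks's profit: π = (p_{IronWorks} − 20)(184 − 4p_{IronWorks} + 2p_{FlexHub}).
∂π/∂p_{IronWorks} = 264 − 8p_{IronWorks} + 2p_{FlexHub} = 0 ⇒ p_{IronWorks} = 33 + 0.25p_{FlexHub}.
The game is symmetric, so in equilibrium p_{FlexHub} = p_{IronWorks}: the reaction function gives 0.75p_{IronWorks} = 33, hence p_{IronWorks} = 44.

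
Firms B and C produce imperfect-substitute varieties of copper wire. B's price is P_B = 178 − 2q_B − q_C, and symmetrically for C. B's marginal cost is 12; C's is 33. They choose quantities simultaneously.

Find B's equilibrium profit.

2394.32

Firm B's profit: π = q_B(178 − 2q_B − q_C) − 12q_B.
∂π/∂q_B = 166 − 4q_B − q_C = 0 ⇒ q_B = 41.5 − 0.25q_C.
Similarly q_C = 36.25 − 0.25q_B.
Substituting the second reaction function into the first: q_B = 41.5 − 0.25(36.25 − 0.25q_B), which gives 0.9375q_B = 32.4375 ⇒ q_B = 34.6.
Then q_C = 36.25 − 0.25·34.6 = 27.6.
P_B = 178 − 2·34.6 − 27.6 = 81.2.
Profit = (81.2 − 12)·34.6 = 2394.32.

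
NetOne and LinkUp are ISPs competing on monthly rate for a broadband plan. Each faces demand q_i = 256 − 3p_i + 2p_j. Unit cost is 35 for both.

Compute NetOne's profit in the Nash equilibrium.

9157.6875

NetOne's profit: π = (p_{NetOne} − 35)(256 − 3p_{NetOne} + 2p_{LinkUp}).
∂π/∂p_{NetOne} = 361 − 6p_{NetOne} + 2p_{LinkUp} = 0 ⇒ p_{NetOne} = 361/6 + (1/3)p_{LinkUp}.
Setting p_{NetOne} = p_{LinkUp} in the reaction function: p_{NetOne} = 361/6 + (1/3)p_{NetOne}, so p_{NetOne} = (361/6) / (2/3) = 90.25.
q_{NetOne} = 256 − 3·90.25 + 2·90.25 = 165.75.
Profit = (90.25 − 35)·165.75 = 9157.6875.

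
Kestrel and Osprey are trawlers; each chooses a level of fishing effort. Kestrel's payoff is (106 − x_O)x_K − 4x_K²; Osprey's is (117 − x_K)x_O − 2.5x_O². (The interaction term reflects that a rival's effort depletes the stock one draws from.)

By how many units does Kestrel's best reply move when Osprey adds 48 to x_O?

-6

Expanding Kestrel's payoff: 106x_K − x_Ox_K − 4x_K².
∂π/∂x_K = 106 − x_O − 8x_K = 0, so x_K = 13.25 − 0.125x_O.
The reaction-function slope is −0.125, so a 48-unit rise in x_O moves x_K by −0.125 × 48 = −6. Kestrel's best response falls — the actions are strategic substitutes.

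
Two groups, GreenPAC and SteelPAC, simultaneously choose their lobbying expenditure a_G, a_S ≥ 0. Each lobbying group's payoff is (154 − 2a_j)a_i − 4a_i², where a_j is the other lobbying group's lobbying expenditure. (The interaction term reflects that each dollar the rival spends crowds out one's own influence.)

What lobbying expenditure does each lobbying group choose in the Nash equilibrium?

GreenPAC's payoff is (154 − 2a_S)a_G − 4a_G².
∂π/∂a_G = 154 − 2a_S − 8a_G = 0, so a_G = 19.25 − 0.25a_S.
Setting a_G = a_S in the reaction function: a_G = 19.25 − 0.25a_G, so a_G = 19.25 / 1.25 = 15.4.

15.4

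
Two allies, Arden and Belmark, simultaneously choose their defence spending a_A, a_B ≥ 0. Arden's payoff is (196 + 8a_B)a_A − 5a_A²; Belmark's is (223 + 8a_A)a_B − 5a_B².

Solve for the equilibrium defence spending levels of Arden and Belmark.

104, 105.5

Expanding Arden's payoff: 196a_A + 8a_Ba_A − 5a_A².
∂π/∂a_A = 196 + 8a_B − 10a_A = 0, so a_A = 19.6 + 0.8a_B.
Likewise for Belmark: a_B = 22.3 + 0.8a_A.
Plugging a_B into Arden's best response: a_A = 19.6 + 0.8(22.3 + 0.8a_A) ⇒ 0.36a_A = 37.44, so a_A = 104.
Then a_B = 22.3 + 0.8·104 = 105.5.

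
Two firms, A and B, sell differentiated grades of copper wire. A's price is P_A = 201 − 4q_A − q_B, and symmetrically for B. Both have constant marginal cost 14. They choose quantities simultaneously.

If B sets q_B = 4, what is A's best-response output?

22.875

Firm A's profit: π = q_A(201 − 4q_A − q_B) − 14q_A.
∂π/∂q_A = 187 − 8q_A − q_B = 0 ⇒ q_A = 23.375 − 0.125q_B.
At q_B = 4: q_A = 23.375 − 0.125·4 = 22.875.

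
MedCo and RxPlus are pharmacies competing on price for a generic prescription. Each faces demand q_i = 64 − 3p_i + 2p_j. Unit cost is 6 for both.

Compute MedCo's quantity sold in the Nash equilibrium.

43.5

MedCo's profit: π = (p_{MedCo} − 6)(64 − 3p_{MedCo} + 2p_{RxPlus}).
∂π/∂p_{MedCo} = 82 − 6p_{MedCo} + 2p_{RxPlus} = 0 ⇒ p_{MedCo} = 41/3 + (1/3)p_{RxPlus}.
The game is symmetric, so in equilibrium p_{RxPlus} = p_{MedCo}: the reaction function gives (2/3)p_{MedCo} = 41/3, hence p_{MedCo} = 20.5.
q_{MedCo} = 64 − 3·20.5 + 2·20.5 = 43.5.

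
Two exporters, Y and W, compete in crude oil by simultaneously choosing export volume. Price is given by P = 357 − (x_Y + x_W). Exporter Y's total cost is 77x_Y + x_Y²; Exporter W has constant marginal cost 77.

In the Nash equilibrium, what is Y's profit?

3200

Exporter Y's profit: π = x_Y(357 − (x_Y + x_W)) − 77x_Y − x_Y².
∂π/∂x_Y = 280 − 4x_Y − x_W = 0, so x_Y = 70 − 0.25x_W.
For W: ∂π/∂x_W = 280 − 2x_W − x_Y = 0 ⇒ x_W = 140 − 0.5x_Y.
Substituting the second reaction function into the first: x_Y = 70 − 0.25(140 − 0.5x_Y), which gives 0.875x_Y = 35 ⇒ x_Y = 40.
Then x_W = 140 − 0.5·40 = 120.
Price P = 357 − 160 = 197.
Y's profit: (197 − 77)·40 − (40)² = 3200.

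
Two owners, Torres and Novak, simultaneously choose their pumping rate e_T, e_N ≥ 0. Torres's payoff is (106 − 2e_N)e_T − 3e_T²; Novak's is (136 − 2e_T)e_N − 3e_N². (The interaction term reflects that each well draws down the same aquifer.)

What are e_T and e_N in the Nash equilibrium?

11.375, 18.875

Expanding Torres's payoff: 106e_T − 2e_Ne_T − 3e_T².
∂π/∂e_T = 106 − 2e_N − 6e_T = 0, so e_T = 53/3 − (1/3)e_N.
Likewise for Novak: e_N = 68/3 − (1/3)e_T.
Substituting the second reaction function into the first: e_T = 53/3 − (1/3)(68/3 − (1/3)e_T), which gives (8/9)e_T = 91/9 ⇒ e_T = 11.375.
Then e_N = 68/3 − (1/3)·11.375 = 18.875.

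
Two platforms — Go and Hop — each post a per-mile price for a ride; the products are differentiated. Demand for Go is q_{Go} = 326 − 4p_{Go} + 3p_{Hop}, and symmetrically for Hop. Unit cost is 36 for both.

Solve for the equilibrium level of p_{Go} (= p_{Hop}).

94

Go's profit: π = (p_{Go} − 36)(326 − 4p_{Go} + 3p_{Hop}).
∂π/∂p_{Go} = 470 − 8p_{Go} + 3p_{Hop} = 0 ⇒ p_{Go} = 58.75 + 0.375p_{Hop}.
Setting p_{Go} = p_{Hop} in the reaction function: p_{Go} = 58.75 + 0.375p_{Go}, so p_{Go} = 58.75 / 0.625 = 94.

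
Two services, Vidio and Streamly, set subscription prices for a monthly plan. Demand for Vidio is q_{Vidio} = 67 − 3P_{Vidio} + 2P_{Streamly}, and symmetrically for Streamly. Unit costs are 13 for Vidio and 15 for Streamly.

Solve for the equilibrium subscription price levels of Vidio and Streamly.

Vidio's profit: π = (P_{Vidio} − 13)(67 − 3P_{Vidio} + 2P_{Streamly}).
∂π/∂P_{Vidio} = 106 − 6P_{Vidio} + 2P_{Streamly} = 0 ⇒ P_{Vidio} = 53/3 + (1/3)P_{Streamly}.
Similarly P_{Streamly} = 56/3 + (1/3)P_{Vidio}.
Substituting the second reaction function into the first: P_{Vidio} = 53/3 + (1/3)(56/3 + (1/3)P_{Vidio}), which gives (8/9)P_{Vidio} = 215/9 ⇒ P_{Vidio} = 26.875.
Then P_{Streamly} = 56/3 + (1/3)·26.875 = 27.625.

26.875, 27.625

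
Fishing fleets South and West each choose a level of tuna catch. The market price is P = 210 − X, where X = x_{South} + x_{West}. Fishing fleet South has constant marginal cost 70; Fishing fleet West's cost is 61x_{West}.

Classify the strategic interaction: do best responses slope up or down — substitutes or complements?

strategic substitutes

Fishing fleet South's profit: π = x_{South}(210 − (x_{South} + x_{West})) − 70x_{South}.
∂π/∂x_{South} = 140 − 2x_{South} − x_{West} = 0, so x_{South} = 70 − 0.5x_{West}.
The best-response slope dx_{South}/dx_{West} = −0.5 < 0: the reaction function is downward-sloping, so the choices are strategic substitutes.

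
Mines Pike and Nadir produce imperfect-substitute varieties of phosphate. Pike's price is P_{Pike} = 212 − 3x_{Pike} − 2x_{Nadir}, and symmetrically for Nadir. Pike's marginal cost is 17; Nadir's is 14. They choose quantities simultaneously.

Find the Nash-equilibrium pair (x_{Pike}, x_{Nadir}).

24.1875, 24.9375

Mine Pike's profit: π = x_{Pike}(212 − 3x_{Pike} − 2x_{Nadir}) − 17x_{Pike}.
∂π/∂x_{Pike} = 195 − 6x_{Pike} − 2x_{Nadir} = 0 ⇒ x_{Pike} = 32.5 − (1/3)x_{Nadir}.
Similarly x_{Nadir} = 33 − (1/3)x_{Pike}.
Substituting the second reaction function into the first: x_{Pike} = 32.5 − (1/3)(33 − (1/3)x_{Pike}), which gives (8/9)x_{Pike} = 21.5 ⇒ x_{Pike} = 24.1875.
Then x_{Nadir} = 33 − (1/3)·24.1875 = 24.9375.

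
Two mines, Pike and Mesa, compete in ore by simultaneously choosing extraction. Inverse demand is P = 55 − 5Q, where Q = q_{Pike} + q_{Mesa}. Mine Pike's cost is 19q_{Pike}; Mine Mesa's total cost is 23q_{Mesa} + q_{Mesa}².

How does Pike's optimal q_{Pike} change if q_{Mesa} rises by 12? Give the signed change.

Mine Pike's profit: π = q_{Pike}(55 − 5(q_{Pike} + q_{Mesa})) − 19q_{Pike}.
∂π/∂q_{Pike} = 36 − 10q_{Pike} − 5q_{Mesa} = 0, so q_{Pike} = 3.6 − 0.5q_{Mesa}.
The reaction-function slope is −0.5, so a 12-unit rise in q_{Mesa} moves q_{Pike} by −0.5 × 12 = −6. Pike's best response falls — the actions are strategic substitutes.

-6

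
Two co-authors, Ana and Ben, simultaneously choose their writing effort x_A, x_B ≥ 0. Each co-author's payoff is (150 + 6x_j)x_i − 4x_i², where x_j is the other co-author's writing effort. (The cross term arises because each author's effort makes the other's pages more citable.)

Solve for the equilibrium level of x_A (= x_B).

Ana's payoff is (150 + 6x_B)x_A − 4x_A².
∂π/∂x_A = 150 + 6x_B − 8x_A = 0, so x_A = 18.75 + 0.75x_B.
The game is symmetric, so in equilibrium x_B = x_A: the reaction function gives 0.25x_A = 18.75, hence x_A = 75.

75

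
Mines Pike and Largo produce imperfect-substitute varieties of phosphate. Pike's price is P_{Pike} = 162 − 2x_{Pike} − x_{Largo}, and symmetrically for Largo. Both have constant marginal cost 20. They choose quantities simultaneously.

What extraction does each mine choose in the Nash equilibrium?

Mine Pike's profit: π = x_{Pike}(162 − 2x_{Pike} − x_{Largo}) − 20x_{Pike}.
∂π/∂x_{Pike} = 142 − 4x_{Pike} − x_{Largo} = 0 ⇒ x_{Pike} = 35.5 − 0.25x_{Largo}.
Setting x_{Pike} = x_{Largo} in the reaction function: x_{Pike} = 35.5 − 0.25x_{Pike}, so x_{Pike} = 35.5 / 1.25 = 28.4.

28.4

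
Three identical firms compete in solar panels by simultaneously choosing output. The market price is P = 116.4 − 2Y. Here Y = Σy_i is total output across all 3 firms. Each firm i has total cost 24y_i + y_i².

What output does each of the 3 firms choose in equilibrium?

9.24

A representative firm's profit is π_i = y_i(116.4 − 2Y) − 24y_i − y_i², with Y = y_i + Σ_{j≠i} y_j.
First-order condition: 92.4 − 6y_i − 2Σ_{j≠i} y_j = 0.
With identical firms, set every y_j = y: then 92.4 − 6y − 4y = 0, i.e. y = 92.4/10 = 9.24.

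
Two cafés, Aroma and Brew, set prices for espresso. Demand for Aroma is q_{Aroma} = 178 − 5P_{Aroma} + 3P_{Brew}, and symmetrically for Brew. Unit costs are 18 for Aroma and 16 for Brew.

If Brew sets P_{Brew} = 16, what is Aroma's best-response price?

Aroma's profit: π = (P_{Aroma} − 18)(178 − 5P_{Aroma} + 3P_{Brew}).
∂π/∂P_{Aroma} = 268 − 10P_{Aroma} + 3P_{Brew} = 0 ⇒ P_{Aroma} = 26.8 + 0.3P_{Brew}.
At P_{Brew} = 16: P_{Aroma} = 26.8 + 0.3·16 = 31.6.

31.6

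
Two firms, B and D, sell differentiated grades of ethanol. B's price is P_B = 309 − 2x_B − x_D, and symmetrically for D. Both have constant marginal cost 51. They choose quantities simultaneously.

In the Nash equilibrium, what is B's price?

Firm B's profit: π = x_B(309 − 2x_B − x_D) − 51x_B.
∂π/∂x_B = 258 − 4x_B − x_D = 0 ⇒ x_B = 64.5 − 0.25x_D.
The game is symmetric, so in equilibrium x_D = x_B: the reaction function gives 1.25x_B = 64.5, hence x_B = 51.6.
P_B = 309 − 2·51.6 − 51.6 = 154.2.

154.2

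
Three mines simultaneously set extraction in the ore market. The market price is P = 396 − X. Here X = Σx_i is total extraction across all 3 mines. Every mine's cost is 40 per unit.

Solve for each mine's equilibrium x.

89

A representative mine's profit is π_i = x_i(396 − X) − 40x_i, with X = x_i + Σ_{j≠i} x_j.
First-order condition: 356 − 2x_i − Σ_{j≠i} x_j = 0.
In a symmetric equilibrium every mine chooses the same x, so Σ_{j≠i} x_j = 2x. The condition becomes 356 − 4x = 0, giving x = 356/4 = 89.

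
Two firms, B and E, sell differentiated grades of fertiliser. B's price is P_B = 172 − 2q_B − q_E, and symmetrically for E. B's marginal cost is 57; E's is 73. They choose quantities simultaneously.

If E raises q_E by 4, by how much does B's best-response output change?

-1

Firm B's profit: π = q_B(172 − 2q_B − q_E) − 57q_B.
∂π/∂q_B = 115 − 4q_B − q_E = 0 ⇒ q_B = 28.75 − 0.25q_E.
The reaction-function slope is −0.25, so a 4-unit rise in q_E moves q_B by −0.25 × 4 = −1. B's best response falls — the actions are strategic substitutes.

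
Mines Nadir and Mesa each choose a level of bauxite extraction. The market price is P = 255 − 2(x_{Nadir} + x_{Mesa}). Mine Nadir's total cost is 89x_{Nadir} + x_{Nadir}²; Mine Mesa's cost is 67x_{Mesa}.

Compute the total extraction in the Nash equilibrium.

54.2

Mine Nadir's profit: π = x_{Nadir}(255 − 2(x_{Nadir} + x_{Mesa})) − 89x_{Nadir} − x_{Nadir}².
∂π/∂x_{Nadir} = 166 − 6x_{Nadir} − 2x_{Mesa} = 0, so x_{Nadir} = 83/3 − (1/3)x_{Mesa}.
For Mesa: ∂π/∂x_{Mesa} = 188 − 4x_{Mesa} − 2x_{Nadir} = 0 ⇒ x_{Mesa} = 47 − 0.5x_{Nadir}.
Solving the two reaction functions simultaneously: (1 − (−1/3)(−0.5))x_{Nadir} = 83/3 − (1/3)·47, so (5/6)x_{Nadir} = 12 and x_{Nadir} = 14.4.
Then x_{Mesa} = 47 − 0.5·14.4 = 39.8.
Total extraction: 14.4 + 39.8 = 54.2.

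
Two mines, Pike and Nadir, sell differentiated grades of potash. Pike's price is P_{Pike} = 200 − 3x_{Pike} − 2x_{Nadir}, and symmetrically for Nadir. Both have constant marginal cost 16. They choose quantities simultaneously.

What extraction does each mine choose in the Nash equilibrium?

23

Mine Pike's profit: π = x_{Pike}(200 − 3x_{Pike} − 2x_{Nadir}) − 16x_{Pike}.
∂π/∂x_{Pike} = 184 − 6x_{Pike} − 2x_{Nadir} = 0 ⇒ x_{Pike} = 92/3 − (1/3)x_{Nadir}.
The game is symmetric, so in equilibrium x_{Nadir} = x_{Pike}: the reaction function gives (4/3)x_{Pike} = 92/3, hence x_{Pike} = 23.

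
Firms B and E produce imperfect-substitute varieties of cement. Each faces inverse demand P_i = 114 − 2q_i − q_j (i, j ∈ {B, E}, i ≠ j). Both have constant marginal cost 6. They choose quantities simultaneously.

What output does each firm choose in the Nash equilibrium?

21.6

Firm B's profit: π = q_B(114 − 2q_B − q_E) − 6q_B.
∂π/∂q_B = 108 − 4q_B − q_E = 0 ⇒ q_B = 27 − 0.25q_E.
The game is symmetric, so in equilibrium q_E = q_B: the reaction function gives 1.25q_B = 27, hence q_B = 21.6.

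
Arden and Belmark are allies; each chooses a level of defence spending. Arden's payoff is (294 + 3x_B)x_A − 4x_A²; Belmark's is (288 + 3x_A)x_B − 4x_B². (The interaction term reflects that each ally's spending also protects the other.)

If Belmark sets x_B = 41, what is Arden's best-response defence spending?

52.125

Expanding Arden's payoff: 294x_A + 3x_Bx_A − 4x_A².
∂π/∂x_A = 294 + 3x_B − 8x_A = 0, so x_A = 36.75 + 0.375x_B.
At x_B = 41: x_A = 36.75 + 0.375·41 = 52.125.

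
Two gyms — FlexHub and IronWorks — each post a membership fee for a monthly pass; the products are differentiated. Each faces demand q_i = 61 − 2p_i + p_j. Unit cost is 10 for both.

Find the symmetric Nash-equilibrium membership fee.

FlexHub's profit: π = (p_{FlexHub} − 10)(61 − 2p_{FlexHub} + p_{IronWorks}).
∂π/∂p_{FlexHub} = 81 − 4p_{FlexHub} + p_{IronWorks} = 0 ⇒ p_{FlexHub} = 20.25 + 0.25p_{IronWorks}.
The game is symmetric, so in equilibrium p_{IronWorks} = p_{FlexHub}: the reaction function gives 0.75p_{FlexHub} = 20.25, hence p_{FlexHub} = 27.

27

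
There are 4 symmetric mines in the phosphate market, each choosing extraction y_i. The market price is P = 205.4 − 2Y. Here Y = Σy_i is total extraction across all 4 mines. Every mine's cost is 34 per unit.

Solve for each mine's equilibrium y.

17.14

A representative mine's profit is π_i = y_i(205.4 − 2Y) − 34y_i, with Y = y_i + Σ_{j≠i} y_j.
First-order condition: 171.4 − 4y_i − 2Σ_{j≠i} y_j = 0.
Imposing symmetry (y_j = y for all j) turns Σ_{j≠i} y_j into 3y, so 171.4 = 10y and y = 17.14.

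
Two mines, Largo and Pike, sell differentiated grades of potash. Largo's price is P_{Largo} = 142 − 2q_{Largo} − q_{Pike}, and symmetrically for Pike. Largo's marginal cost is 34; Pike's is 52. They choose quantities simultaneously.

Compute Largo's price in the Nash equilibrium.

79.6

Mine Largo's profit: π = q_{Largo}(142 − 2q_{Largo} − q_{Pike}) − 34q_{Largo}.
∂π/∂q_{Largo} = 108 − 4q_{Largo} − q_{Pike} = 0 ⇒ q_{Largo} = 27 − 0.25q_{Pike}.
Similarly q_{Pike} = 22.5 − 0.25q_{Largo}.
Solving the two reaction functions simultaneously: (1 − (−0.25)(−0.25))q_{Largo} = 27 − 0.25·22.5, so 0.9375q_{Largo} = 21.375 and q_{Largo} = 22.8.
Then q_{Pike} = 22.5 − 0.25·22.8 = 16.8.
P_{Largo} = 142 − 2·22.8 − 16.8 = 79.6.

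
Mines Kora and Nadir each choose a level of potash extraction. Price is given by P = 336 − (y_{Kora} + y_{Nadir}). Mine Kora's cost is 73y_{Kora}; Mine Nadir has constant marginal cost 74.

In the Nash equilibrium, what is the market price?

161

Mine Kora's profit: π = y_{Kora}(336 − (y_{Kora} + y_{Nadir})) − 73y_{Kora}.
∂π/∂y_{Kora} = 263 − 2y_{Kora} − y_{Nadir} = 0, so y_{Kora} = 131.5 − 0.5y_{Nadir}.
By the same steps for Nadir: y_{Nadir} = 131 − 0.5y_{Kora}.
Solving the two reaction functions simultaneously: (1 − (−0.5)(−0.5))y_{Kora} = 131.5 − 0.5·131, so 0.75y_{Kora} = 66 and y_{Kora} = 88.
Then y_{Nadir} = 131 − 0.5·88 = 87.
Equilibrium price: P = 336 − 175 = 161.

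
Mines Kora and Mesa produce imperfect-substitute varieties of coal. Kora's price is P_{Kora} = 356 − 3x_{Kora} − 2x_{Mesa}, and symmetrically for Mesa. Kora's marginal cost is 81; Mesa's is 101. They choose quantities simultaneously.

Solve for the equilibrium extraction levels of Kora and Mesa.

Mine Kora's profit: π = x_{Kora}(356 − 3x_{Kora} − 2x_{Mesa}) − 81x_{Kora}.
∂π/∂x_{Kora} = 275 − 6x_{Kora} − 2x_{Mesa} = 0 ⇒ x_{Kora} = 275/6 − (1/3)x_{Mesa}.
Similarly x_{Mesa} = 42.5 − (1/3)x_{Kora}.
Solving the two reaction functions simultaneously: (1 − (−1/3)(−1/3))x_{Kora} = 275/6 − (1/3)·42.5, so (8/9)x_{Kora} = 95/3 and x_{Kora} = 35.625.
Then x_{Mesa} = 42.5 − (1/3)·35.625 = 30.625.

35.625, 30.625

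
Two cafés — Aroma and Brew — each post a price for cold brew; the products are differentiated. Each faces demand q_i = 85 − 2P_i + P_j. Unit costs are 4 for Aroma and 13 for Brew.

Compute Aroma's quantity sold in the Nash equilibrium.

56.4

Aroma's profit: π = (P_{Aroma} − 4)(85 − 2P_{Aroma} + P_{Brew}).
∂π/∂P_{Aroma} = 93 − 4P_{Aroma} + P_{Brew} = 0 ⇒ P_{Aroma} = 23.25 + 0.25P_{Brew}.
Similarly P_{Brew} = 27.75 + 0.25P_{Aroma}.
Solving the two reaction functions simultaneously: (1 − (0.25)(0.25))P_{Aroma} = 23.25 + 0.25·27.75, so 0.9375P_{Aroma} = 30.1875 and P_{Aroma} = 32.2.
Then P_{Brew} = 27.75 + 0.25·32.2 = 35.8.
q_{Aroma} = 85 − 2·32.2 + 35.8 = 56.4.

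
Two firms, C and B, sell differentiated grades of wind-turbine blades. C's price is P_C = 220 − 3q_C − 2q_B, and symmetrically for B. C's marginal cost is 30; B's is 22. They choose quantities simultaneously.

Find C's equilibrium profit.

Firm C's profit: π = q_C(220 − 3q_C − 2q_B) − 30q_C.
∂π/∂q_C = 190 − 6q_C − 2q_B = 0 ⇒ q_C = 95/3 − (1/3)q_B.
Similarly q_B = 33 − (1/3)q_C.
Plugging q_B into C's best response: q_C = 95/3 − (1/3)(33 − (1/3)q_C) ⇒ (8/9)q_C = 62/3, so q_C = 23.25.
Then q_B = 33 − (1/3)·23.25 = 25.25.
P_C = 220 − 3·23.25 − 2·25.25 = 99.75.
Profit = (99.75 − 30)·23.25 = 1621.6875.

1621.6875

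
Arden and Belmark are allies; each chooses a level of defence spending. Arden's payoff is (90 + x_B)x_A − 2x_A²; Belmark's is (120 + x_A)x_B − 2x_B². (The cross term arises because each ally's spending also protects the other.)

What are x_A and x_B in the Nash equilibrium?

Expanding Arden's payoff: 90x_A + x_Bx_A − 2x_A².
∂π/∂x_A = 90 + x_B − 4x_A = 0, so x_A = 22.5 + 0.25x_B.
Likewise for Belmark: x_B = 30 + 0.25x_A.
Substituting the second reaction function into the first: x_A = 22.5 + 0.25(30 + 0.25x_A), which gives 0.9375x_A = 30 ⇒ x_A = 32.
Then x_B = 30 + 0.25·32 = 38.

32, 38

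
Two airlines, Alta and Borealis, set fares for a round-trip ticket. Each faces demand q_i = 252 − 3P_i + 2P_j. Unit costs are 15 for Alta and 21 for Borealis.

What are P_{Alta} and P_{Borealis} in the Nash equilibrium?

Alta's profit: π = (P_{Alta} − 15)(252 − 3P_{Alta} + 2P_{Borealis}).
∂π/∂P_{Alta} = 297 − 6P_{Alta} + 2P_{Borealis} = 0 ⇒ P_{Alta} = 49.5 + (1/3)P_{Borealis}.
Similarly P_{Borealis} = 52.5 + (1/3)P_{Alta}.
Plugging P_{Borealis} into Alta's best response: P_{Alta} = 49.5 + (1/3)(52.5 + (1/3)P_{Alta}) ⇒ (8/9)P_{Alta} = 67, so P_{Alta} = 75.375.
Then P_{Borealis} = 52.5 + (1/3)·75.375 = 77.625.

75.375, 77.625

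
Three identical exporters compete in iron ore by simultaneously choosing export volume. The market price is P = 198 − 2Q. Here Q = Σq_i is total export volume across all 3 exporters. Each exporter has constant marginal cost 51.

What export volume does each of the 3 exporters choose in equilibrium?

A representative exporter's profit is π_i = q_i(198 − 2Q) − 51q_i, with Q = q_i + Σ_{j≠i} q_j.
First-order condition: 147 − 4q_i − 2Σ_{j≠i} q_j = 0.
In a symmetric equilibrium every exporter chooses the same q, so Σ_{j≠i} q_j = 2q. The condition becomes 147 − 8q = 0, giving q = 147/8 = 18.375.

18.375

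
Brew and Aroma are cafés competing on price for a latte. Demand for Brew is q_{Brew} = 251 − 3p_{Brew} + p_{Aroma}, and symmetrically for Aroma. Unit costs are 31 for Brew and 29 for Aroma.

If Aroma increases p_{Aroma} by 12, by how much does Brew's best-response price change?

2

Brew's profit: π = (p_{Brew} − 31)(251 − 3p_{Brew} + p_{Aroma}).
∂π/∂p_{Brew} = 344 − 6p_{Brew} + p_{Aroma} = 0 ⇒ p_{Brew} = 172/3 + (1/6)p_{Aroma}.
The reaction-function slope is 1/6, so a 12-unit rise in p_{Aroma} moves p_{Brew} by 1/6 × 12 = 2. Brew's best response rises — the actions are strategic complements.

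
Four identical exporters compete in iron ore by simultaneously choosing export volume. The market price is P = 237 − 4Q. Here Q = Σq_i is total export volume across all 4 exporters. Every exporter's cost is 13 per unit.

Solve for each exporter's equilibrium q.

11.2

A representative exporter's profit is π_i = q_i(237 − 4Q) − 13q_i, with Q = q_i + Σ_{j≠i} q_j.
First-order condition: 224 − 8q_i − 4Σ_{j≠i} q_j = 0.
With identical exporters, set every q_j = q: then 224 − 8q − 12q = 0, i.e. q = 224/20 = 11.2.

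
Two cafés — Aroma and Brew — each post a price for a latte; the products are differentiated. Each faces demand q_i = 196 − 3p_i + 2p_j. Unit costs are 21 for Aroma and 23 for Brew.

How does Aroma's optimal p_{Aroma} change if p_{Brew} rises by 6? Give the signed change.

Aroma's profit: π = (p_{Aroma} − 21)(196 − 3p_{Aroma} + 2p_{Brew}).
∂π/∂p_{Aroma} = 259 − 6p_{Aroma} + 2p_{Brew} = 0 ⇒ p_{Aroma} = 259/6 + (1/3)p_{Brew}.
The reaction-function slope is 1/3, so a 6-unit rise in p_{Brew} moves p_{Aroma} by 1/3 × 6 = 2. Aroma's best response rises — the actions are strategic complements.

2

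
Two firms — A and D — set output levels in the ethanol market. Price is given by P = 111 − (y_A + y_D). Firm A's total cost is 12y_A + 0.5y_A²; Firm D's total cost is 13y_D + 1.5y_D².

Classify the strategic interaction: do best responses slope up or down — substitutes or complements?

strategic substitutes

Firm A's profit: π = y_A(111 − (y_A + y_D)) − 12y_A − 0.5y_A².
∂π/∂y_A = 99 − 3y_A − y_D = 0, so y_A = 33 − (1/3)y_D.
The best-response slope dy_A/dy_D = −1/3 < 0: the reaction function is downward-sloping, so the choices are strategic substitutes.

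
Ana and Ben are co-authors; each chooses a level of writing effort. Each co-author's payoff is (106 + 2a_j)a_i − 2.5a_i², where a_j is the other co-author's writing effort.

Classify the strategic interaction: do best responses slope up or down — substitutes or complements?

strategic complements

Ana's payoff is (106 + 2a_B)a_A − 2.5a_A².
∂π/∂a_A = 106 + 2a_B − 5a_A = 0, so a_A = 21.2 + 0.4a_B.
The best-response slope da_A/da_B = 0.4 > 0: the reaction function is upward-sloping, so the choices are strategic complements.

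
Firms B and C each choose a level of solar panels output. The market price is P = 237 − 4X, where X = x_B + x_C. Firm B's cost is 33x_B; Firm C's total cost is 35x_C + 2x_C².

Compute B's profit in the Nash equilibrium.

Firm B's profit: π = x_B(237 − 4(x_B + x_C)) − 33x_B.
∂π/∂x_B = 204 − 8x_B − 4x_C = 0, so x_B = 25.5 − 0.5x_C.
For C: ∂π/∂x_C = 202 − 12x_C − 4x_B = 0 ⇒ x_C = 101/6 − (1/3)x_B.
Substituting the second reaction function into the first: x_B = 25.5 − 0.5(101/6 − (1/3)x_B), which gives (5/6)x_B = 205/12 ⇒ x_B = 20.5.
Then x_C = 101/6 − (1/3)·20.5 = 10.
Price P = 237 − 4·30.5 = 115.
B's profit: (115 − 33)·20.5 = 1681.

1681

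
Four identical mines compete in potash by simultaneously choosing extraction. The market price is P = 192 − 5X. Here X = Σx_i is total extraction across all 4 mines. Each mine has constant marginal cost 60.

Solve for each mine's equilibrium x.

5.28

A representative mine's profit is π_i = x_i(192 − 5X) − 60x_i, with X = x_i + Σ_{j≠i} x_j.
First-order condition: 132 − 10x_i − 5Σ_{j≠i} x_j = 0.
With identical mines, set every x_j = x: then 132 − 10x − 15x = 0, i.e. x = 132/25 = 5.28.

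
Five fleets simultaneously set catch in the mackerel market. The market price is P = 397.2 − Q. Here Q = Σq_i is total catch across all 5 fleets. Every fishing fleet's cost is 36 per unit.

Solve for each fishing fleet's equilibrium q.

60.2

A representative fishing fleet's profit is π_i = q_i(397.2 − Q) − 36q_i, with Q = q_i + Σ_{j≠i} q_j.
First-order condition: 361.2 − 2q_i − Σ_{j≠i} q_j = 0.
Imposing symmetry (q_j = q for all j) turns Σ_{j≠i} q_j into 4q, so 361.2 = 6q and q = 60.2.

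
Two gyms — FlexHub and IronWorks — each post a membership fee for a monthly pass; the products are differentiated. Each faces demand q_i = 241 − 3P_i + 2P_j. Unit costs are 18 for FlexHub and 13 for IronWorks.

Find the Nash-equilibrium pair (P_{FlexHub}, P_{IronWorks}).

72.8125, 70.9375

FlexHub's profit: π = (P_{FlexHub} − 18)(241 − 3P_{FlexHub} + 2P_{IronWorks}).
∂π/∂P_{FlexHub} = 295 − 6P_{FlexHub} + 2P_{IronWorks} = 0 ⇒ P_{FlexHub} = 295/6 + (1/3)P_{IronWorks}.
Similarly P_{IronWorks} = 140/3 + (1/3)P_{FlexHub}.
Solving the two reaction functions simultaneously: (1 − (1/3)(1/3))P_{FlexHub} = 295/6 + (1/3)·(140/3), so (8/9)P_{FlexHub} = 1165/18 and P_{FlexHub} = 72.8125.
Then P_{IronWorks} = 140/3 + (1/3)·72.8125 = 70.9375.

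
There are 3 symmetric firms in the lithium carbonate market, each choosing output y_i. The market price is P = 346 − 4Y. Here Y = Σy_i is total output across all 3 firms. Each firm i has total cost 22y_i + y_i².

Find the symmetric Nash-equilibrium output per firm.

18

A representative firm's profit is π_i = y_i(346 − 4Y) − 22y_i − y_i², with Y = y_i + Σ_{j≠i} y_j.
First-order condition: 324 − 10y_i − 4Σ_{j≠i} y_j = 0.
In a symmetric equilibrium every firm chooses the same y, so Σ_{j≠i} y_j = 2y. The condition becomes 324 − 18y = 0, giving y = 324/18 = 18.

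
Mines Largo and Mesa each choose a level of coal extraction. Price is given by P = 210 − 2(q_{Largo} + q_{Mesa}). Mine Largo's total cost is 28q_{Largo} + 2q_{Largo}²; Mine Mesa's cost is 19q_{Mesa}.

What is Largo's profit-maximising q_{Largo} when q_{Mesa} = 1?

22.5

Mine Largo's profit: π = q_{Largo}(210 − 2(q_{Largo} + q_{Mesa})) − 28q_{Largo} − 2q_{Largo}².
∂π/∂q_{Largo} = 182 − 8q_{Largo} − 2q_{Mesa} = 0, so q_{Largo} = 22.75 − 0.25q_{Mesa}.
At q_{Mesa} = 1: q_{Largo} = 22.75 − 0.25·1 = 22.5.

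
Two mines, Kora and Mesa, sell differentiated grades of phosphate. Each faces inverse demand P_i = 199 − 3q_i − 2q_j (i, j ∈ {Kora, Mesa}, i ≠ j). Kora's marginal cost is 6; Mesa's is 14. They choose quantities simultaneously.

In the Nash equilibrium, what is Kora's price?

79.875

Mine Kora's profit: π = q_{Kora}(199 − 3q_{Kora} − 2q_{Mesa}) − 6q_{Kora}.
∂π/∂q_{Kora} = 193 − 6q_{Kora} − 2q_{Mesa} = 0 ⇒ q_{Kora} = 193/6 − (1/3)q_{Mesa}.
Similarly q_{Mesa} = 185/6 − (1/3)q_{Kora}.
Substituting the second reaction function into the first: q_{Kora} = 193/6 − (1/3)(185/6 − (1/3)q_{Kora}), which gives (8/9)q_{Kora} = 197/9 ⇒ q_{Kora} = 24.625.
Then q_{Mesa} = 185/6 − (1/3)·24.625 = 22.625.
P_{Kora} = 199 − 3·24.625 − 2·22.625 = 79.875.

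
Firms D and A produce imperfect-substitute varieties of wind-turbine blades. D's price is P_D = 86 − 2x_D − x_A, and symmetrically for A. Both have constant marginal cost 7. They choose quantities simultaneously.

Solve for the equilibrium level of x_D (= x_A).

15.8

Firm D's profit: π = x_D(86 − 2x_D − x_A) − 7x_D.
∂π/∂x_D = 79 − 4x_D − x_A = 0 ⇒ x_D = 19.75 − 0.25x_A.
The game is symmetric, so in equilibrium x_A = x_D: the reaction function gives 1.25x_D = 19.75, hence x_D = 15.8.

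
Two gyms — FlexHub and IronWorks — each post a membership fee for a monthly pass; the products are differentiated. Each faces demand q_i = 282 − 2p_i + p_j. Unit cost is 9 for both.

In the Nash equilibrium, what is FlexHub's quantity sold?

FlexHub's profit: π = (p_{FlexHub} − 9)(282 − 2p_{FlexHub} + p_{IronWorks}).
∂π/∂p_{FlexHub} = 300 − 4p_{FlexHub} + p_{IronWorks} = 0 ⇒ p_{FlexHub} = 75 + 0.25p_{IronWorks}.
The game is symmetric, so in equilibrium p_{IronWorks} = p_{FlexHub}: the reaction function gives 0.75p_{FlexHub} = 75, hence p_{FlexHub} = 100.
q_{FlexHub} = 282 − 2·100 + 100 = 182.

182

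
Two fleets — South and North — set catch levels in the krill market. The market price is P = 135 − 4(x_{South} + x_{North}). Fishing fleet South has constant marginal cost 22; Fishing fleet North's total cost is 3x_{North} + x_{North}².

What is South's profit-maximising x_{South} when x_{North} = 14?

Fishing fleet South's profit: π = x_{South}(135 − 4(x_{South} + x_{North})) − 22x_{South}.
∂π/∂x_{South} = 113 − 8x_{South} − 4x_{North} = 0, so x_{South} = 14.125 − 0.5x_{North}.
At x_{North} = 14: x_{South} = 14.125 − 0.5·14 = 7.125.

7.125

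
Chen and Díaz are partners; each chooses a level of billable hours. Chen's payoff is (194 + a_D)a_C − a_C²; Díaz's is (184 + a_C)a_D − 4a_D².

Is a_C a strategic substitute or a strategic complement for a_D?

strategic complements

Expanding Chen's payoff: 194a_C + a_Da_C − a_C².
∂π/∂a_C = 194 + a_D − 2a_C = 0, so a_C = 97 + 0.5a_D.
The best-response slope da_C/da_D = 0.5 > 0: the reaction function is upward-sloping, so the choices are strategic complements.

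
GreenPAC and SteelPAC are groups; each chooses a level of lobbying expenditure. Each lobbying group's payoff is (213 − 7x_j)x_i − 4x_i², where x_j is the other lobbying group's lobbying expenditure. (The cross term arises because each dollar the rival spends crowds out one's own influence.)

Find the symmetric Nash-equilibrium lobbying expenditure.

GreenPAC's payoff is (213 − 7x_S)x_G − 4x_G².
∂π/∂x_G = 213 − 7x_S − 8x_G = 0, so x_G = 26.625 − 0.875x_S.
The game is symmetric, so in equilibrium x_S = x_G: the reaction function gives 1.875x_G = 26.625, hence x_G = 14.2.

14.2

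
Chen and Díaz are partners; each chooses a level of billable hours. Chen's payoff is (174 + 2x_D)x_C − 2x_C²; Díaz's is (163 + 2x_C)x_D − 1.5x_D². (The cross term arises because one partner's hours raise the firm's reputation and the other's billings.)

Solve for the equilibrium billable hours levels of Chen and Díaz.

Expanding Chen's payoff: 174x_C + 2x_Dx_C − 2x_C².
∂π/∂x_C = 174 + 2x_D − 4x_C = 0, so x_C = 43.5 + 0.5x_D.
Likewise for Díaz: x_D = 163/3 + (2/3)x_C.
Substituting the second reaction function into the first: x_C = 43.5 + 0.5(163/3 + (2/3)x_C), which gives (2/3)x_C = 212/3 ⇒ x_C = 106.
Then x_D = 163/3 + (2/3)·106 = 125.

106, 125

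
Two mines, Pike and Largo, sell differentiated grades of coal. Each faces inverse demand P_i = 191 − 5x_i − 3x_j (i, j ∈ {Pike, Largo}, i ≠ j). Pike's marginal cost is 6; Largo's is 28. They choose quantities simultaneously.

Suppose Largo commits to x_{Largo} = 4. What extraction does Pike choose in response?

Mine Pike's profit: π = x_{Pike}(191 − 5x_{Pike} − 3x_{Largo}) − 6x_{Pike}.
∂π/∂x_{Pike} = 185 − 10x_{Pike} − 3x_{Largo} = 0 ⇒ x_{Pike} = 18.5 − 0.3x_{Largo}.
At x_{Largo} = 4: x_{Pike} = 18.5 − 0.3·4 = 17.3.

17.3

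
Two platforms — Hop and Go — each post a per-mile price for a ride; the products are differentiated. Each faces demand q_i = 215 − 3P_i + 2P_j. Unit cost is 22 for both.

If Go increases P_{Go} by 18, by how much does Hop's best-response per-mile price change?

Hop's profit: π = (P_{Hop} − 22)(215 − 3P_{Hop} + 2P_{Go}).
∂π/∂P_{Hop} = 281 − 6P_{Hop} + 2P_{Go} = 0 ⇒ P_{Hop} = 281/6 + (1/3)P_{Go}.
The reaction-function slope is 1/3, so an 18-unit rise in P_{Go} moves P_{Hop} by 1/3 × 18 = 6. Hop's best response rises — the actions are strategic complements.

6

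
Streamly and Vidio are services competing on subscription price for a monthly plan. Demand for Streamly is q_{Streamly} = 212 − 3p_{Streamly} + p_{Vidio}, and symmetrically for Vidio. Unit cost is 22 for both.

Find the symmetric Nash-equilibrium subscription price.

55.6

Streamly's profit: π = (p_{Streamly} − 22)(212 − 3p_{Streamly} + p_{Vidio}).
∂π/∂p_{Streamly} = 278 − 6p_{Streamly} + p_{Vidio} = 0 ⇒ p_{Streamly} = 139/3 + (1/6)p_{Vidio}.
Setting p_{Streamly} = p_{Vidio} in the reaction function: p_{Streamly} = 139/3 + (1/6)p_{Streamly}, so p_{Streamly} = (139/3) / (5/6) = 55.6.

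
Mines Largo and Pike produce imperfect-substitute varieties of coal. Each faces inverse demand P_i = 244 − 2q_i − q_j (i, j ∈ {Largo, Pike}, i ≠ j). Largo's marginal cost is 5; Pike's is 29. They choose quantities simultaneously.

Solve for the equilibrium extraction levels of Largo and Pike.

49.4, 41.4

Mine Largo's profit: π = q_{Largo}(244 − 2q_{Largo} − q_{Pike}) − 5q_{Largo}.
∂π/∂q_{Largo} = 239 − 4q_{Largo} − q_{Pike} = 0 ⇒ q_{Largo} = 59.75 − 0.25q_{Pike}.
Similarly q_{Pike} = 53.75 − 0.25q_{Largo}.
Plugging q_{Pike} into Largo's best response: q_{Largo} = 59.75 − 0.25(53.75 − 0.25q_{Largo}) ⇒ 0.9375q_{Largo} = 46.3125, so q_{Largo} = 49.4.
Then q_{Pike} = 53.75 − 0.25·49.4 = 41.4.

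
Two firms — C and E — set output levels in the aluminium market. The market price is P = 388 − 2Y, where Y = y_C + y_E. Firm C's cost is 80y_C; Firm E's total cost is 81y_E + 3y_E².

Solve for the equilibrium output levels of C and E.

68.5, 17

Firm C's profit: π = y_C(388 − 2(y_C + y_E)) − 80y_C.
∂π/∂y_C = 308 − 4y_C − 2y_E = 0, so y_C = 77 − 0.5y_E.
For E: ∂π/∂y_E = 307 − 10y_E − 2y_C = 0 ⇒ y_E = 30.7 − 0.2y_C.
Solving the two reaction functions simultaneously: (1 − (−0.5)(−0.2))y_C = 77 − 0.5·30.7, so 0.9y_C = 61.65 and y_C = 68.5.
Then y_E = 30.7 − 0.2·68.5 = 17.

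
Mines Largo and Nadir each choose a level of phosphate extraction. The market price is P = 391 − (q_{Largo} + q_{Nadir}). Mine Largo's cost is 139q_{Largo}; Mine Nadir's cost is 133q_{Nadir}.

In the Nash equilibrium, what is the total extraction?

Mine Largo's profit: π = q_{Largo}(391 − (q_{Largo} + q_{Nadir})) − 139q_{Largo}.
∂π/∂q_{Largo} = 252 − 2q_{Largo} − q_{Nadir} = 0, so q_{Largo} = 126 − 0.5q_{Nadir}.
By the same steps for Nadir: q_{Nadir} = 129 − 0.5q_{Largo}.
Substituting the second reaction function into the first: q_{Largo} = 126 − 0.5(129 − 0.5q_{Largo}), which gives 0.75q_{Largo} = 61.5 ⇒ q_{Largo} = 82.
Then q_{Nadir} = 129 − 0.5·82 = 88.
Total extraction: 82 + 88 = 170.

170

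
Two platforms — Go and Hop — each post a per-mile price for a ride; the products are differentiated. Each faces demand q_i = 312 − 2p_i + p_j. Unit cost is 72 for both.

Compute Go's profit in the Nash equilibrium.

Go's profit: π = (p_{Go} − 72)(312 − 2p_{Go} + p_{Hop}).
∂π/∂p_{Go} = 456 − 4p_{Go} + p_{Hop} = 0 ⇒ p_{Go} = 114 + 0.25p_{Hop}.
Setting p_{Go} = p_{Hop} in the reaction function: p_{Go} = 114 + 0.25p_{Go}, so p_{Go} = 114 / 0.75 = 152.
q_{Go} = 312 − 2·152 + 152 = 160.
Profit = (152 − 72)·160 = 12800.

12800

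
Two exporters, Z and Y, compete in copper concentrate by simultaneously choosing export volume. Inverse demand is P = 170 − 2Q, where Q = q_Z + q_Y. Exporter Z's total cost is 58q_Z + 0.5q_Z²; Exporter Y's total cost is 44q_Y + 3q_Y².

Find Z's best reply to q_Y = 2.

Exporter Z's profit: π = q_Z(170 − 2(q_Z + q_Y)) − 58q_Z − 0.5q_Z².
∂π/∂q_Z = 112 − 5q_Z − 2q_Y = 0, so q_Z = 22.4 − 0.4q_Y.
At q_Y = 2: q_Z = 22.4 − 0.4·2 = 21.6.

21.6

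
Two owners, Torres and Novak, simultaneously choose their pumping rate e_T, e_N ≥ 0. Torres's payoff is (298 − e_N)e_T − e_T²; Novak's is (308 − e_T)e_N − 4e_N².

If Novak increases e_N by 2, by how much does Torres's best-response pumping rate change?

-1

Expanding Torres's payoff: 298e_T − e_Ne_T − e_T².
∂π/∂e_T = 298 − e_N − 2e_T = 0, so e_T = 149 − 0.5e_N.
The reaction-function slope is −0.5, so a 2-unit rise in e_N moves e_T by −0.5 × 2 = −1. Torres's best response falls — the actions are strategic substitutes.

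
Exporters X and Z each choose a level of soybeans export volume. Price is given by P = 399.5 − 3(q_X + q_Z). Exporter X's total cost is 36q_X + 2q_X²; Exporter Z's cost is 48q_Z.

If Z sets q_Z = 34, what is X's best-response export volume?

26.15

Exporter X's profit: π = q_X(399.5 − 3(q_X + q_Z)) − 36q_X − 2q_X².
∂π/∂q_X = 363.5 − 10q_X − 3q_Z = 0, so q_X = 36.35 − 0.3q_Z.
At q_Z = 34: q_X = 36.35 − 0.3·34 = 26.15.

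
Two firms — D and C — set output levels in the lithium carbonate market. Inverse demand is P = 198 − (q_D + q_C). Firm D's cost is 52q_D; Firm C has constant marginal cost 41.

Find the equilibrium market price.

97

Firm D's profit: π = q_D(198 − (q_D + q_C)) − 52q_D.
∂π/∂q_D = 146 − 2q_D − q_C = 0, so q_D = 73 − 0.5q_C.
By the same steps for C: q_C = 78.5 − 0.5q_D.
Substituting the second reaction function into the first: q_D = 73 − 0.5(78.5 − 0.5q_D), which gives 0.75q_D = 33.75 ⇒ q_D = 45.
Then q_C = 78.5 − 0.5·45 = 56.
Equilibrium price: P = 198 − 101 = 97.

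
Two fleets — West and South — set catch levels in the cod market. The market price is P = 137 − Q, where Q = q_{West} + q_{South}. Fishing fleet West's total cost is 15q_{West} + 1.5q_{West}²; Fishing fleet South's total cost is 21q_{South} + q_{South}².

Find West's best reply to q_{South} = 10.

Fishing fleet West's profit: π = q_{West}(137 − (q_{West} + q_{South})) − 15q_{West} − 1.5q_{West}².
∂π/∂q_{West} = 122 − 5q_{West} − q_{South} = 0, so q_{West} = 24.4 − 0.2q_{South}.
At q_{South} = 10: q_{West} = 24.4 − 0.2·10 = 22.4.

22.4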